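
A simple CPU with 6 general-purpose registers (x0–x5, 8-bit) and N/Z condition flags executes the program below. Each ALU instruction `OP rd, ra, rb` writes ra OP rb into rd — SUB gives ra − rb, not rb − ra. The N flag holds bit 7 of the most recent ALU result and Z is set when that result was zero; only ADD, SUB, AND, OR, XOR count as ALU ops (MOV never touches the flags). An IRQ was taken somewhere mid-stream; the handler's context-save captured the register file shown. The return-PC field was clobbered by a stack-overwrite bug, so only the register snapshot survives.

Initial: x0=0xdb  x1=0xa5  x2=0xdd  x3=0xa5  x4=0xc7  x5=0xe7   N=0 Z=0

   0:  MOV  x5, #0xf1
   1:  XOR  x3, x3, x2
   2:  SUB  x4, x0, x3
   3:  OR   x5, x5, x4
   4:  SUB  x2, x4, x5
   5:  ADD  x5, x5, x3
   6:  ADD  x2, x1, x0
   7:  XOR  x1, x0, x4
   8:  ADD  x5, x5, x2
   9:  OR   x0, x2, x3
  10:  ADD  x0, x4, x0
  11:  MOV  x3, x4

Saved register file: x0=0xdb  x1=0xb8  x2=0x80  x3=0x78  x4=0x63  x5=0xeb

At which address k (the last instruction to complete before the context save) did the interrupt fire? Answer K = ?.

K = 8

after  0: x0=0xdb x1=0xa5 x2=0xdd x3=0xa5 x4=0xc7 x5=0xf1  N=0 Z=0
after  1: x0=0xdb x1=0xa5 x2=0xdd x3=0x78 x4=0xc7 x5=0xf1  N=0 Z=0
after  2: x0=0xdb x1=0xa5 x2=0xdd x3=0x78 x4=0x63 x5=0xf1  N=0 Z=0
after  3: x0=0xdb x1=0xa5 x2=0xdd x3=0x78 x4=0x63 x5=0xf3  N=1 Z=0
after  4: x0=0xdb x1=0xa5 x2=0x70 x3=0x78 x4=0x63 x5=0xf3  N=0 Z=0
after  5: x0=0xdb x1=0xa5 x2=0x70 x3=0x78 x4=0x63 x5=0x6b  N=0 Z=0
after  6: x0=0xdb x1=0xa5 x2=0x80 x3=0x78 x4=0x63 x5=0x6b  N=1 Z=0
after  7: x0=0xdb x1=0xb8 x2=0x80 x3=0x78 x4=0x63 x5=0x6b  N=1 Z=0
after  8: x0=0xdb x1=0xb8 x2=0x80 x3=0x78 x4=0x63 x5=0xeb  N=1 Z=0
-- IRQ taken; context saved, return-PC = 9 --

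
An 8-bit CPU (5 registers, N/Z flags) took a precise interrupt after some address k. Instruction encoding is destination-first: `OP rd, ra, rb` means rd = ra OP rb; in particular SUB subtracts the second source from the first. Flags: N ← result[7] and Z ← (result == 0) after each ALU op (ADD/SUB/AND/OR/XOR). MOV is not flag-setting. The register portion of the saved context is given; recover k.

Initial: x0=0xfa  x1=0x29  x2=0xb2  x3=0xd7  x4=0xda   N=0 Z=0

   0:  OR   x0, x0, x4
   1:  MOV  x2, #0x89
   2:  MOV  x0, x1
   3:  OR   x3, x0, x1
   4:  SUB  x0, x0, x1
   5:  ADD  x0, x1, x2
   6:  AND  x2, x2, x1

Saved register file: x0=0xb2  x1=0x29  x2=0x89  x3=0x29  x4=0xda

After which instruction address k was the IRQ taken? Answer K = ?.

after  0: x0=0xfa x1=0x29 x2=0xb2 x3=0xd7 x4=0xda  N=1 Z=0
after  1: x0=0xfa x1=0x29 x2=0x89 x3=0xd7 x4=0xda  N=1 Z=0
after  2: x0=0x29 x1=0x29 x2=0x89 x3=0xd7 x4=0xda  N=1 Z=0
after  3: x0=0x29 x1=0x29 x2=0x89 x3=0x29 x4=0xda  N=0 Z=0
after  4: x0=0x00 x1=0x29 x2=0x89 x3=0x29 x4=0xda  N=0 Z=1
after  5: x0=0xb2 x1=0x29 x2=0x89 x3=0x29 x4=0xda  N=1 Z=0
-- IRQ taken; context saved, return-PC = 6 --

K = 5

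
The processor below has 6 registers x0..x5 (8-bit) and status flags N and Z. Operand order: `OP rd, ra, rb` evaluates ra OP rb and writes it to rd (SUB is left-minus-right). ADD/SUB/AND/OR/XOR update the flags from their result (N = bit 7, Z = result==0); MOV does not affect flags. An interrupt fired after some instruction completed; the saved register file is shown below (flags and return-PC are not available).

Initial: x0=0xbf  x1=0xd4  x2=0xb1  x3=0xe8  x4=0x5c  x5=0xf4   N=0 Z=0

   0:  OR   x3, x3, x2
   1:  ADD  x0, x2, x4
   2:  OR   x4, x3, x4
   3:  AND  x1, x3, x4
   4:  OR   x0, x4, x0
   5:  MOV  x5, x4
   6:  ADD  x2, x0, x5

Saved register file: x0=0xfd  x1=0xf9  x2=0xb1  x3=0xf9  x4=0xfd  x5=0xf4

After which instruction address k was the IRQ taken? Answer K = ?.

K = 4

after  0: x0=0xbf x1=0xd4 x2=0xb1 x3=0xf9 x4=0x5c x5=0xf4  N=1 Z=0
after  1: x0=0x0d x1=0xd4 x2=0xb1 x3=0xf9 x4=0x5c x5=0xf4  N=0 Z=0
after  2: x0=0x0d x1=0xd4 x2=0xb1 x3=0xf9 x4=0xfd x5=0xf4  N=1 Z=0
after  3: x0=0x0d x1=0xf9 x2=0xb1 x3=0xf9 x4=0xfd x5=0xf4  N=1 Z=0
after  4: x0=0xfd x1=0xf9 x2=0xb1 x3=0xf9 x4=0xfd x5=0xf4  N=1 Z=0
-- IRQ taken; context saved, return-PC = 5 --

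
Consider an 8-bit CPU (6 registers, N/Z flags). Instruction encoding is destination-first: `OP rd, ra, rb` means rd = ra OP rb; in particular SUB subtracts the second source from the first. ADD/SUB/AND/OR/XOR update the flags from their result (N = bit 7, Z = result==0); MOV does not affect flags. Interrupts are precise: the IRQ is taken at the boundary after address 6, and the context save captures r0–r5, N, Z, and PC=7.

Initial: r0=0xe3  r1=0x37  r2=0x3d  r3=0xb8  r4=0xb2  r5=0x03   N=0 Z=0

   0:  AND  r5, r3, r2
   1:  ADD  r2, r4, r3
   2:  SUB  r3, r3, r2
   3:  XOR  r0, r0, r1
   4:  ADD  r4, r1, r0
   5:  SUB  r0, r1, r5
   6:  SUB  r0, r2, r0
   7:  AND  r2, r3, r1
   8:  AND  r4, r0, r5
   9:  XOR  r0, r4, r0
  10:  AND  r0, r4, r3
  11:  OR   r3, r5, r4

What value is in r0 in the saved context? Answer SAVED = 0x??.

after  0: r0=0xe3 r1=0x37 r2=0x3d r3=0xb8 r4=0xb2 r5=0x38  N=0 Z=0
after  1: r0=0xe3 r1=0x37 r2=0x6a r3=0xb8 r4=0xb2 r5=0x38  N=0 Z=0
after  2: r0=0xe3 r1=0x37 r2=0x6a r3=0x4e r4=0xb2 r5=0x38  N=0 Z=0
after  3: r0=0xd4 r1=0x37 r2=0x6a r3=0x4e r4=0xb2 r5=0x38  N=1 Z=0
after  4: r0=0xd4 r1=0x37 r2=0x6a r3=0x4e r4=0x0b r5=0x38  N=0 Z=0
after  5: r0=0xff r1=0x37 r2=0x6a r3=0x4e r4=0x0b r5=0x38  N=1 Z=0
after  6: r0=0x6b r1=0x37 r2=0x6a r3=0x4e r4=0x0b r5=0x38  N=0 Z=0
-- IRQ taken; context saved, return-PC = 7 --

SAVED = 0x6b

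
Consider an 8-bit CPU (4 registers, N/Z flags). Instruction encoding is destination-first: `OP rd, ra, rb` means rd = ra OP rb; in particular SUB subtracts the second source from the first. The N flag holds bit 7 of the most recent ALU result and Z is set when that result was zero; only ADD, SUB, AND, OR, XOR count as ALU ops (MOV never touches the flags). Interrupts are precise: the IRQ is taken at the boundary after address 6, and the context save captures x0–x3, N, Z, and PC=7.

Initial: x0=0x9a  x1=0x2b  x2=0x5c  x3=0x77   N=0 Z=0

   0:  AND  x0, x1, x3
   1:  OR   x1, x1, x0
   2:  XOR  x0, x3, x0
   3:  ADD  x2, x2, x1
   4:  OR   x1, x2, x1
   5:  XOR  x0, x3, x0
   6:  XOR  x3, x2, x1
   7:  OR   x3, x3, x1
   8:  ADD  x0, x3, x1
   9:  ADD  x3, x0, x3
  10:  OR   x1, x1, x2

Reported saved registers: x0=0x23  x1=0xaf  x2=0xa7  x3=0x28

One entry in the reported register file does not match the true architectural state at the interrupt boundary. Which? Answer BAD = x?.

after  0: x0=0x23 x1=0x2b x2=0x5c x3=0x77  N=0 Z=0
after  1: x0=0x23 x1=0x2b x2=0x5c x3=0x77  N=0 Z=0
after  2: x0=0x54 x1=0x2b x2=0x5c x3=0x77  N=0 Z=0
after  3: x0=0x54 x1=0x2b x2=0x87 x3=0x77  N=1 Z=0
after  4: x0=0x54 x1=0xaf x2=0x87 x3=0x77  N=1 Z=0
after  5: x0=0x23 x1=0xaf x2=0x87 x3=0x77  N=0 Z=0
after  6: x0=0x23 x1=0xaf x2=0x87 x3=0x28  N=0 Z=0
-- IRQ taken; context saved, return-PC = 7 --
mismatch: x2: reported 0xa7 vs actual 0x87

BAD = x2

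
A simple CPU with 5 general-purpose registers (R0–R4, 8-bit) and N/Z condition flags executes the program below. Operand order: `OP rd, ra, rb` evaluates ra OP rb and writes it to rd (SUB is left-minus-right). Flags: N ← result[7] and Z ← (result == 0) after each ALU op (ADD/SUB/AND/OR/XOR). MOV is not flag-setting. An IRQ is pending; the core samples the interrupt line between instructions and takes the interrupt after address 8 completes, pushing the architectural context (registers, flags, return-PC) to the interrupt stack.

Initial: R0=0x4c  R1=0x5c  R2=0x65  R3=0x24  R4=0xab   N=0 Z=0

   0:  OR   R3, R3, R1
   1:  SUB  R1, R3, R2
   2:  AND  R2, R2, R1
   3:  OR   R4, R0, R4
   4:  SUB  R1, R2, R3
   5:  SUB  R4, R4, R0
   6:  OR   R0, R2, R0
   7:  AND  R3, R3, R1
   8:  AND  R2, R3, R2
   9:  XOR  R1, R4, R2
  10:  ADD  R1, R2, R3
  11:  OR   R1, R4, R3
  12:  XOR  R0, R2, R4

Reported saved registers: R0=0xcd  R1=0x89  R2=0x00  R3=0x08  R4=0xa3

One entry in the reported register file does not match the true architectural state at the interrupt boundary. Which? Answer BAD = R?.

BAD = R0

after  0: R0=0x4c R1=0x5c R2=0x65 R3=0x7c R4=0xab  N=0 Z=0
after  1: R0=0x4c R1=0x17 R2=0x65 R3=0x7c R4=0xab  N=0 Z=0
after  2: R0=0x4c R1=0x17 R2=0x05 R3=0x7c R4=0xab  N=0 Z=0
after  3: R0=0x4c R1=0x17 R2=0x05 R3=0x7c R4=0xef  N=1 Z=0
after  4: R0=0x4c R1=0x89 R2=0x05 R3=0x7c R4=0xef  N=1 Z=0
after  5: R0=0x4c R1=0x89 R2=0x05 R3=0x7c R4=0xa3  N=1 Z=0
after  6: R0=0x4d R1=0x89 R2=0x05 R3=0x7c R4=0xa3  N=0 Z=0
after  7: R0=0x4d R1=0x89 R2=0x05 R3=0x08 R4=0xa3  N=0 Z=0
after  8: R0=0x4d R1=0x89 R2=0x00 R3=0x08 R4=0xa3  N=0 Z=1
-- IRQ taken; context saved, return-PC = 9 --
mismatch: R0: reported 0xcd vs actual 0x4d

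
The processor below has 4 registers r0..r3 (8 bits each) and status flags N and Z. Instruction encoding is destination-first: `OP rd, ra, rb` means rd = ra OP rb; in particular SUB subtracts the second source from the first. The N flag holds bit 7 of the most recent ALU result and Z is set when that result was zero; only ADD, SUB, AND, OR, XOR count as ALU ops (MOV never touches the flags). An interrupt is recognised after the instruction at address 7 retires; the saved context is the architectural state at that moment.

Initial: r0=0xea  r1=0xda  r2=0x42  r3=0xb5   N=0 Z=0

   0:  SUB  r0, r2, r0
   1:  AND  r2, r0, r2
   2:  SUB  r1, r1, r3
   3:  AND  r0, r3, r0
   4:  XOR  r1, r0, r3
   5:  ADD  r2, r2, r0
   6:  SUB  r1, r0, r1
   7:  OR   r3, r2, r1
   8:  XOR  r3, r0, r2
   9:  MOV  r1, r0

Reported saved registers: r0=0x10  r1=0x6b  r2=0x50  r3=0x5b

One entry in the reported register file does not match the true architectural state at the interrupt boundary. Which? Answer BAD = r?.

BAD = r3

after  0: r0=0x58 r1=0xda r2=0x42 r3=0xb5  N=0 Z=0
after  1: r0=0x58 r1=0xda r2=0x40 r3=0xb5  N=0 Z=0
after  2: r0=0x58 r1=0x25 r2=0x40 r3=0xb5  N=0 Z=0
after  3: r0=0x10 r1=0x25 r2=0x40 r3=0xb5  N=0 Z=0
after  4: r0=0x10 r1=0xa5 r2=0x40 r3=0xb5  N=1 Z=0
after  5: r0=0x10 r1=0xa5 r2=0x50 r3=0xb5  N=0 Z=0
after  6: r0=0x10 r1=0x6b r2=0x50 r3=0xb5  N=0 Z=0
after  7: r0=0x10 r1=0x6b r2=0x50 r3=0x7b  N=0 Z=0
-- IRQ taken; context saved, return-PC = 8 --
mismatch: r3: reported 0x5b vs actual 0x7b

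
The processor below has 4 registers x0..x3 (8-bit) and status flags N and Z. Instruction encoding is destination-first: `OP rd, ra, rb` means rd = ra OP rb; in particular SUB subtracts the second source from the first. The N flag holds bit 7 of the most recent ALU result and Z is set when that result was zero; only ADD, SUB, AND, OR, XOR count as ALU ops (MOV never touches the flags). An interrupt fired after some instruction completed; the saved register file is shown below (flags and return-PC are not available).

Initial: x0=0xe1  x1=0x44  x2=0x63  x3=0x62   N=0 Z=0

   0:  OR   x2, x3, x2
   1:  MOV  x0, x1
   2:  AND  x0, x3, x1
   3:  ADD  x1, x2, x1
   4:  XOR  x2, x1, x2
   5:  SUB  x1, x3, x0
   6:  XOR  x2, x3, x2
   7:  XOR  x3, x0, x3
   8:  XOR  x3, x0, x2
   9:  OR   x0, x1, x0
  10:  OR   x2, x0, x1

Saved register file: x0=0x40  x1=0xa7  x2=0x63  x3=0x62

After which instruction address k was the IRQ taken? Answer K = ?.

after  0: x0=0xe1 x1=0x44 x2=0x63 x3=0x62  N=0 Z=0
after  1: x0=0x44 x1=0x44 x2=0x63 x3=0x62  N=0 Z=0
after  2: x0=0x40 x1=0x44 x2=0x63 x3=0x62  N=0 Z=0
after  3: x0=0x40 x1=0xa7 x2=0x63 x3=0x62  N=1 Z=0
-- IRQ taken; context saved, return-PC = 4 --

K = 3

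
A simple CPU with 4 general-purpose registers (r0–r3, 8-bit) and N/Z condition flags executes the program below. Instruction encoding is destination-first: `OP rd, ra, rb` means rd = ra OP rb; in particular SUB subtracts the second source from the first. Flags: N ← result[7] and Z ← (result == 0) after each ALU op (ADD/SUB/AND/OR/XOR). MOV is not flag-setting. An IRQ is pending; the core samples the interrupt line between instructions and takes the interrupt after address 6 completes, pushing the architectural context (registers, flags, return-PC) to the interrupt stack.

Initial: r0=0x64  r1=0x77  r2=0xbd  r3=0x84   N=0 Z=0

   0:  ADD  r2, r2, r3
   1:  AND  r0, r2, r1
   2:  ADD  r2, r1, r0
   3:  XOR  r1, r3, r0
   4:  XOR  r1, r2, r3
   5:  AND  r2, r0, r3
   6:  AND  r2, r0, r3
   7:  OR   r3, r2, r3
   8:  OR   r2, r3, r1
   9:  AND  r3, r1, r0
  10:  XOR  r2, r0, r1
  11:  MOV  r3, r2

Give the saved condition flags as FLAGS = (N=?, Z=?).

FLAGS = (N=0, Z=1)

after  0: r0=0x64 r1=0x77 r2=0x41 r3=0x84  N=0 Z=0
after  1: r0=0x41 r1=0x77 r2=0x41 r3=0x84  N=0 Z=0
after  2: r0=0x41 r1=0x77 r2=0xb8 r3=0x84  N=1 Z=0
after  3: r0=0x41 r1=0xc5 r2=0xb8 r3=0x84  N=1 Z=0
after  4: r0=0x41 r1=0x3c r2=0xb8 r3=0x84  N=0 Z=0
after  5: r0=0x41 r1=0x3c r2=0x00 r3=0x84  N=0 Z=1
after  6: r0=0x41 r1=0x3c r2=0x00 r3=0x84  N=0 Z=1
-- IRQ taken; context saved, return-PC = 7 --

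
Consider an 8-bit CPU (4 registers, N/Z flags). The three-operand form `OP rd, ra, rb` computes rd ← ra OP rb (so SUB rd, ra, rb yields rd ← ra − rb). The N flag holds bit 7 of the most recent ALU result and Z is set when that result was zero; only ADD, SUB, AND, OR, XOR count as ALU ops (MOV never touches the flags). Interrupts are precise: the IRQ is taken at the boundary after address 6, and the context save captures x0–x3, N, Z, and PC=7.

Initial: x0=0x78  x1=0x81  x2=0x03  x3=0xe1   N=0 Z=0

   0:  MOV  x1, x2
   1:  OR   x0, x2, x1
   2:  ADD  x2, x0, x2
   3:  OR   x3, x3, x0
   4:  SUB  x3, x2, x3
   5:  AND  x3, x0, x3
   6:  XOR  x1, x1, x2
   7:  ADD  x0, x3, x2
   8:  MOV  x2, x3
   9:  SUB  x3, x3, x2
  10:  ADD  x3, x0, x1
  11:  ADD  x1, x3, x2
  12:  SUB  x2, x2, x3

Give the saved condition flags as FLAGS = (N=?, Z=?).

after  0: x0=0x78 x1=0x03 x2=0x03 x3=0xe1  N=0 Z=0
after  1: x0=0x03 x1=0x03 x2=0x03 x3=0xe1  N=0 Z=0
after  2: x0=0x03 x1=0x03 x2=0x06 x3=0xe1  N=0 Z=0
after  3: x0=0x03 x1=0x03 x2=0x06 x3=0xe3  N=1 Z=0
after  4: x0=0x03 x1=0x03 x2=0x06 x3=0x23  N=0 Z=0
after  5: x0=0x03 x1=0x03 x2=0x06 x3=0x03  N=0 Z=0
after  6: x0=0x03 x1=0x05 x2=0x06 x3=0x03  N=0 Z=0
-- IRQ taken; context saved, return-PC = 7 --

FLAGS = (N=0, Z=0)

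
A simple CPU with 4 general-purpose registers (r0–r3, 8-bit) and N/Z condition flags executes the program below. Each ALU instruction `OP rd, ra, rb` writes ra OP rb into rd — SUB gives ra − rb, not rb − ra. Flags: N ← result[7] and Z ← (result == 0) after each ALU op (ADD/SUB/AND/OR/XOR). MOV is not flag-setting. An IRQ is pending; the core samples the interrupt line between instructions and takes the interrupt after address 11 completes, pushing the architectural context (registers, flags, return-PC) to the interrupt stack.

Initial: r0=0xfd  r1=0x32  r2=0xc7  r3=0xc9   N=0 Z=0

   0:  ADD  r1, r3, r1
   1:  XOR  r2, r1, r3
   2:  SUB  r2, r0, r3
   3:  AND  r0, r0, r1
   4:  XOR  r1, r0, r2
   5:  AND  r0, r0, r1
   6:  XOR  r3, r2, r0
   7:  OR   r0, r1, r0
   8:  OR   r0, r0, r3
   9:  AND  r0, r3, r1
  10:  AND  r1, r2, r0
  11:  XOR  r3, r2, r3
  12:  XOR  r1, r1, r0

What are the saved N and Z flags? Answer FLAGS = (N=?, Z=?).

after  0: r0=0xfd r1=0xfb r2=0xc7 r3=0xc9  N=1 Z=0
after  1: r0=0xfd r1=0xfb r2=0x32 r3=0xc9  N=0 Z=0
after  2: r0=0xfd r1=0xfb r2=0x34 r3=0xc9  N=0 Z=0
after  3: r0=0xf9 r1=0xfb r2=0x34 r3=0xc9  N=1 Z=0
after  4: r0=0xf9 r1=0xcd r2=0x34 r3=0xc9  N=1 Z=0
after  5: r0=0xc9 r1=0xcd r2=0x34 r3=0xc9  N=1 Z=0
after  6: r0=0xc9 r1=0xcd r2=0x34 r3=0xfd  N=1 Z=0
after  7: r0=0xcd r1=0xcd r2=0x34 r3=0xfd  N=1 Z=0
after  8: r0=0xfd r1=0xcd r2=0x34 r3=0xfd  N=1 Z=0
after  9: r0=0xcd r1=0xcd r2=0x34 r3=0xfd  N=1 Z=0
after 10: r0=0xcd r1=0x04 r2=0x34 r3=0xfd  N=0 Z=0
after 11: r0=0xcd r1=0x04 r2=0x34 r3=0xc9  N=1 Z=0
-- IRQ taken; context saved, return-PC = 12 --

FLAGS = (N=1, Z=0)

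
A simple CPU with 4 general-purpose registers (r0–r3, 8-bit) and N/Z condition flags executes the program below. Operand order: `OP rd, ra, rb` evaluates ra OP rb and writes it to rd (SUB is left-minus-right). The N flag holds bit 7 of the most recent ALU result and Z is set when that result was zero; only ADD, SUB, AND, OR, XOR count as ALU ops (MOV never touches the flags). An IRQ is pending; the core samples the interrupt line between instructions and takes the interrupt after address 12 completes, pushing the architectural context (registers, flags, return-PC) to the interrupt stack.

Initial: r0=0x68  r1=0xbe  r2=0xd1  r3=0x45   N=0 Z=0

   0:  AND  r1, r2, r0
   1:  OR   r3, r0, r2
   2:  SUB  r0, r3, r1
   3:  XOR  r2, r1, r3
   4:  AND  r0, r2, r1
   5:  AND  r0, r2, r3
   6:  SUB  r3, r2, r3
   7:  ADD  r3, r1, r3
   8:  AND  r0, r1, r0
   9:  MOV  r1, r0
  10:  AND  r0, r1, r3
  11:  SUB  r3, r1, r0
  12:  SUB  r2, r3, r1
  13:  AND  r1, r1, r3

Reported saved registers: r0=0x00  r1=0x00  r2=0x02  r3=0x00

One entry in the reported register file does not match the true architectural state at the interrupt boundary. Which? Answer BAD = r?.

BAD = r2

after  0: r0=0x68 r1=0x40 r2=0xd1 r3=0x45  N=0 Z=0
after  1: r0=0x68 r1=0x40 r2=0xd1 r3=0xf9  N=1 Z=0
after  2: r0=0xb9 r1=0x40 r2=0xd1 r3=0xf9  N=1 Z=0
after  3: r0=0xb9 r1=0x40 r2=0xb9 r3=0xf9  N=1 Z=0
after  4: r0=0x00 r1=0x40 r2=0xb9 r3=0xf9  N=0 Z=1
after  5: r0=0xb9 r1=0x40 r2=0xb9 r3=0xf9  N=1 Z=0
after  6: r0=0xb9 r1=0x40 r2=0xb9 r3=0xc0  N=1 Z=0
after  7: r0=0xb9 r1=0x40 r2=0xb9 r3=0x00  N=0 Z=1
after  8: r0=0x00 r1=0x40 r2=0xb9 r3=0x00  N=0 Z=1
after  9: r0=0x00 r1=0x00 r2=0xb9 r3=0x00  N=0 Z=1
after 10: r0=0x00 r1=0x00 r2=0xb9 r3=0x00  N=0 Z=1
after 11: r0=0x00 r1=0x00 r2=0xb9 r3=0x00  N=0 Z=1
after 12: r0=0x00 r1=0x00 r2=0x00 r3=0x00  N=0 Z=1
-- IRQ taken; context saved, return-PC = 13 --
mismatch: r2: reported 0x02 vs actual 0x00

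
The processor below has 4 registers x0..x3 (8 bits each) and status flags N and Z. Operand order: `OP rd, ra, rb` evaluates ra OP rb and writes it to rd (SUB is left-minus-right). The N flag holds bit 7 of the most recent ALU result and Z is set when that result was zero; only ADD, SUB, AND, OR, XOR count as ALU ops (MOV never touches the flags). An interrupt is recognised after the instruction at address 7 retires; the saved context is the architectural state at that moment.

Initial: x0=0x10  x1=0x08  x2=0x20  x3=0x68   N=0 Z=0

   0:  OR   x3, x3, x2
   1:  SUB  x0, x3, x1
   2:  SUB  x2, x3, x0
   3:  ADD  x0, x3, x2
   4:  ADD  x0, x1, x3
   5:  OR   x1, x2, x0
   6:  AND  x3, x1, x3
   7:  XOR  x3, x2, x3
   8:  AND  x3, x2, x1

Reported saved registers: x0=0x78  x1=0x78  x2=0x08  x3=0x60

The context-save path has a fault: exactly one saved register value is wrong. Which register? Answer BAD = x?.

after  0: x0=0x10 x1=0x08 x2=0x20 x3=0x68  N=0 Z=0
after  1: x0=0x60 x1=0x08 x2=0x20 x3=0x68  N=0 Z=0
after  2: x0=0x60 x1=0x08 x2=0x08 x3=0x68  N=0 Z=0
after  3: x0=0x70 x1=0x08 x2=0x08 x3=0x68  N=0 Z=0
after  4: x0=0x70 x1=0x08 x2=0x08 x3=0x68  N=0 Z=0
after  5: x0=0x70 x1=0x78 x2=0x08 x3=0x68  N=0 Z=0
after  6: x0=0x70 x1=0x78 x2=0x08 x3=0x68  N=0 Z=0
after  7: x0=0x70 x1=0x78 x2=0x08 x3=0x60  N=0 Z=0
-- IRQ taken; context saved, return-PC = 8 --
mismatch: x0: reported 0x78 vs actual 0x70

BAD = x0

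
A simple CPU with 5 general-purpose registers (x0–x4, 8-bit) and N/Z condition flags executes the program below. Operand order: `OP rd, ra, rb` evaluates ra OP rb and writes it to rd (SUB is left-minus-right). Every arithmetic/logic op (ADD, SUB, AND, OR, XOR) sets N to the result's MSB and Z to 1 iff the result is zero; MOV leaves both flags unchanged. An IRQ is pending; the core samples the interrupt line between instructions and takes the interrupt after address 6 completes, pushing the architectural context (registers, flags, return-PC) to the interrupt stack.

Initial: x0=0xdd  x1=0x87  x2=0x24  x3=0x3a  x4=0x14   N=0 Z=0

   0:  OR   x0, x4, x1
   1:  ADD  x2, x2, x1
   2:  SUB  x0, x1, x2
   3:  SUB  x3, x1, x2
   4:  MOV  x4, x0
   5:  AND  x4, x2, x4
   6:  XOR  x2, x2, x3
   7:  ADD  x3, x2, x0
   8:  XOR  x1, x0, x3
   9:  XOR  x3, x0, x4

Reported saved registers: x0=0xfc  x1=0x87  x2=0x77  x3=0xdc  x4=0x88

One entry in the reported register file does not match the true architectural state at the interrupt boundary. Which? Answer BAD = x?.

BAD = x0

after  0: x0=0x97 x1=0x87 x2=0x24 x3=0x3a x4=0x14  N=1 Z=0
after  1: x0=0x97 x1=0x87 x2=0xab x3=0x3a x4=0x14  N=1 Z=0
after  2: x0=0xdc x1=0x87 x2=0xab x3=0x3a x4=0x14  N=1 Z=0
after  3: x0=0xdc x1=0x87 x2=0xab x3=0xdc x4=0x14  N=1 Z=0
after  4: x0=0xdc x1=0x87 x2=0xab x3=0xdc x4=0xdc  N=1 Z=0
after  5: x0=0xdc x1=0x87 x2=0xab x3=0xdc x4=0x88  N=1 Z=0
after  6: x0=0xdc x1=0x87 x2=0x77 x3=0xdc x4=0x88  N=0 Z=0
-- IRQ taken; context saved, return-PC = 7 --
mismatch: x0: reported 0xfc vs actual 0xdc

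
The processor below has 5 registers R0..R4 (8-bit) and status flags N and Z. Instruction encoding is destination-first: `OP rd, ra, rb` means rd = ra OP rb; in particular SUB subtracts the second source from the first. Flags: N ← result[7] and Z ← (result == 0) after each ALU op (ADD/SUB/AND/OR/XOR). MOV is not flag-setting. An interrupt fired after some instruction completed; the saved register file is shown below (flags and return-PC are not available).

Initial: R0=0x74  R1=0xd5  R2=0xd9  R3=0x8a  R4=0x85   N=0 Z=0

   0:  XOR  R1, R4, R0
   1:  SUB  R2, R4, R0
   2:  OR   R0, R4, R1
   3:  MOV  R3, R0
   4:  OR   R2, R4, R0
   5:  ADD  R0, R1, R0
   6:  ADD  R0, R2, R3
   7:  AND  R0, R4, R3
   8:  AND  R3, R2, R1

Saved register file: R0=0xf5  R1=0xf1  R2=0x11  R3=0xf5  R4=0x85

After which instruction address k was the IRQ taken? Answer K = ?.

after  0: R0=0x74 R1=0xf1 R2=0xd9 R3=0x8a R4=0x85  N=1 Z=0
after  1: R0=0x74 R1=0xf1 R2=0x11 R3=0x8a R4=0x85  N=0 Z=0
after  2: R0=0xf5 R1=0xf1 R2=0x11 R3=0x8a R4=0x85  N=1 Z=0
after  3: R0=0xf5 R1=0xf1 R2=0x11 R3=0xf5 R4=0x85  N=1 Z=0
-- IRQ taken; context saved, return-PC = 4 --

K = 3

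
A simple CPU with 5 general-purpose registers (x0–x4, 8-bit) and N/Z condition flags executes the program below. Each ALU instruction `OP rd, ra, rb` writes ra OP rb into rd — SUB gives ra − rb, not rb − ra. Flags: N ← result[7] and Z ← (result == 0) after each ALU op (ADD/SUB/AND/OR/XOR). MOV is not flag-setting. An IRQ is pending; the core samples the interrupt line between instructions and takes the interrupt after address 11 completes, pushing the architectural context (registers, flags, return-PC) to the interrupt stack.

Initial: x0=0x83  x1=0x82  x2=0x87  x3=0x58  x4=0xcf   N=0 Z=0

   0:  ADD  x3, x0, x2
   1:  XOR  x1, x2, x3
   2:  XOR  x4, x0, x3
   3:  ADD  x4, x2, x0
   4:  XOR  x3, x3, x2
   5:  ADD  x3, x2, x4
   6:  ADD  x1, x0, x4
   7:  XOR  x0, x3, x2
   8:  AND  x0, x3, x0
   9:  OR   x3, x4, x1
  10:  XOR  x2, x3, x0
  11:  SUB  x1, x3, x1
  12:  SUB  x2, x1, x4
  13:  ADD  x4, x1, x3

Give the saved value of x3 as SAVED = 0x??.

SAVED = 0x8f

after  0: x0=0x83 x1=0x82 x2=0x87 x3=0x0a x4=0xcf  N=0 Z=0
after  1: x0=0x83 x1=0x8d x2=0x87 x3=0x0a x4=0xcf  N=1 Z=0
after  2: x0=0x83 x1=0x8d x2=0x87 x3=0x0a x4=0x89  N=1 Z=0
after  3: x0=0x83 x1=0x8d x2=0x87 x3=0x0a x4=0x0a  N=0 Z=0
after  4: x0=0x83 x1=0x8d x2=0x87 x3=0x8d x4=0x0a  N=1 Z=0
after  5: x0=0x83 x1=0x8d x2=0x87 x3=0x91 x4=0x0a  N=1 Z=0
after  6: x0=0x83 x1=0x8d x2=0x87 x3=0x91 x4=0x0a  N=1 Z=0
after  7: x0=0x16 x1=0x8d x2=0x87 x3=0x91 x4=0x0a  N=0 Z=0
after  8: x0=0x10 x1=0x8d x2=0x87 x3=0x91 x4=0x0a  N=0 Z=0
after  9: x0=0x10 x1=0x8d x2=0x87 x3=0x8f x4=0x0a  N=1 Z=0
after 10: x0=0x10 x1=0x8d x2=0x9f x3=0x8f x4=0x0a  N=1 Z=0
after 11: x0=0x10 x1=0x02 x2=0x9f x3=0x8f x4=0x0a  N=0 Z=0
-- IRQ taken; context saved, return-PC = 12 --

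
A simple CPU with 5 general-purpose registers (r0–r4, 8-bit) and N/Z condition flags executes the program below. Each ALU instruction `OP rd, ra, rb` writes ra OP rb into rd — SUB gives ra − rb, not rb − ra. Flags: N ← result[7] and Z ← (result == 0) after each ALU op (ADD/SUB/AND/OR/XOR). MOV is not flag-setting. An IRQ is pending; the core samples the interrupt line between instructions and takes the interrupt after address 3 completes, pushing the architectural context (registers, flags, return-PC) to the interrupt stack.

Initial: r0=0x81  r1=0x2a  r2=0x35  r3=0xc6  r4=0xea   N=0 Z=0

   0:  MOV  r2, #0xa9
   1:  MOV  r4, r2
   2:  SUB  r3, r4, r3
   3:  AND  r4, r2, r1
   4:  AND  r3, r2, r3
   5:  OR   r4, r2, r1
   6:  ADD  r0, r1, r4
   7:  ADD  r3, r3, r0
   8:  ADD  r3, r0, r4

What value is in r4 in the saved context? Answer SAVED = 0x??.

after  0: r0=0x81 r1=0x2a r2=0xa9 r3=0xc6 r4=0xea  N=0 Z=0
after  1: r0=0x81 r1=0x2a r2=0xa9 r3=0xc6 r4=0xa9  N=0 Z=0
after  2: r0=0x81 r1=0x2a r2=0xa9 r3=0xe3 r4=0xa9  N=1 Z=0
after  3: r0=0x81 r1=0x2a r2=0xa9 r3=0xe3 r4=0x28  N=0 Z=0
-- IRQ taken; context saved, return-PC = 4 --

SAVED = 0x28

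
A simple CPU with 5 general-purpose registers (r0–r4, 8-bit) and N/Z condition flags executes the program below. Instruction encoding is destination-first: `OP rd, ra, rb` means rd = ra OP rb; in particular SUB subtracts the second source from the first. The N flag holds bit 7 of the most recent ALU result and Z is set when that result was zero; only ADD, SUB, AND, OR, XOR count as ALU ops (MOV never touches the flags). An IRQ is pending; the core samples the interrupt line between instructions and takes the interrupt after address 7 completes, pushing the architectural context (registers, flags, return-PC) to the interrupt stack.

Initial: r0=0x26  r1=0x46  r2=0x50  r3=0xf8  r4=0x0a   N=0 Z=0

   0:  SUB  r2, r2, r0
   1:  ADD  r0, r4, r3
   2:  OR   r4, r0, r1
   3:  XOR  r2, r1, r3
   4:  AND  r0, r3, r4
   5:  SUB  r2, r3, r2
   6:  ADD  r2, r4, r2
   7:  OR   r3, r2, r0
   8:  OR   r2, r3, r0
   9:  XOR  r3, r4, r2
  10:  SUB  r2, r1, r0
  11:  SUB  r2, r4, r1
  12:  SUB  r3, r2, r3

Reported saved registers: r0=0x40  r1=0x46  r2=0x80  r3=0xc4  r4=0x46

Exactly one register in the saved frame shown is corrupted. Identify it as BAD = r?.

after  0: r0=0x26 r1=0x46 r2=0x2a r3=0xf8 r4=0x0a  N=0 Z=0
after  1: r0=0x02 r1=0x46 r2=0x2a r3=0xf8 r4=0x0a  N=0 Z=0
after  2: r0=0x02 r1=0x46 r2=0x2a r3=0xf8 r4=0x46  N=0 Z=0
after  3: r0=0x02 r1=0x46 r2=0xbe r3=0xf8 r4=0x46  N=1 Z=0
after  4: r0=0x40 r1=0x46 r2=0xbe r3=0xf8 r4=0x46  N=0 Z=0
after  5: r0=0x40 r1=0x46 r2=0x3a r3=0xf8 r4=0x46  N=0 Z=0
after  6: r0=0x40 r1=0x46 r2=0x80 r3=0xf8 r4=0x46  N=1 Z=0
after  7: r0=0x40 r1=0x46 r2=0x80 r3=0xc0 r4=0x46  N=1 Z=0
-- IRQ taken; context saved, return-PC = 8 --
mismatch: r3: reported 0xc4 vs actual 0xc0

BAD = r3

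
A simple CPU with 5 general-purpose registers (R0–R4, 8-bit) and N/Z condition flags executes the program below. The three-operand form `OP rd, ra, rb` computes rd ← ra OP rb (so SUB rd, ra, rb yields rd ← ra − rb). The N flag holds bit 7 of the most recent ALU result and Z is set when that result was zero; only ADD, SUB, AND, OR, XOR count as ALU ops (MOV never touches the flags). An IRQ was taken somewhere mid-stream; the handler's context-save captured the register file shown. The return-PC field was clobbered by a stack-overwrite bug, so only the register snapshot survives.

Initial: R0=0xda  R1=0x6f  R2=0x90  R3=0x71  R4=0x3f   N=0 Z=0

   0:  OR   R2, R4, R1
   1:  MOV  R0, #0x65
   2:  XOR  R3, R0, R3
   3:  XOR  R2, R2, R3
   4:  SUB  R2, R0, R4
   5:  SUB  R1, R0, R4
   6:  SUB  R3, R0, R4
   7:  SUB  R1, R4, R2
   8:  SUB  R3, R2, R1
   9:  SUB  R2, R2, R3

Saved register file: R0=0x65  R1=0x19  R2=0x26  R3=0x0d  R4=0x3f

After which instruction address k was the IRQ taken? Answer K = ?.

after  0: R0=0xda R1=0x6f R2=0x7f R3=0x71 R4=0x3f  N=0 Z=0
after  1: R0=0x65 R1=0x6f R2=0x7f R3=0x71 R4=0x3f  N=0 Z=0
after  2: R0=0x65 R1=0x6f R2=0x7f R3=0x14 R4=0x3f  N=0 Z=0
after  3: R0=0x65 R1=0x6f R2=0x6b R3=0x14 R4=0x3f  N=0 Z=0
after  4: R0=0x65 R1=0x6f R2=0x26 R3=0x14 R4=0x3f  N=0 Z=0
after  5: R0=0x65 R1=0x26 R2=0x26 R3=0x14 R4=0x3f  N=0 Z=0
after  6: R0=0x65 R1=0x26 R2=0x26 R3=0x26 R4=0x3f  N=0 Z=0
after  7: R0=0x65 R1=0x19 R2=0x26 R3=0x26 R4=0x3f  N=0 Z=0
after  8: R0=0x65 R1=0x19 R2=0x26 R3=0x0d R4=0x3f  N=0 Z=0
-- IRQ taken; context saved, return-PC = 9 --

K = 8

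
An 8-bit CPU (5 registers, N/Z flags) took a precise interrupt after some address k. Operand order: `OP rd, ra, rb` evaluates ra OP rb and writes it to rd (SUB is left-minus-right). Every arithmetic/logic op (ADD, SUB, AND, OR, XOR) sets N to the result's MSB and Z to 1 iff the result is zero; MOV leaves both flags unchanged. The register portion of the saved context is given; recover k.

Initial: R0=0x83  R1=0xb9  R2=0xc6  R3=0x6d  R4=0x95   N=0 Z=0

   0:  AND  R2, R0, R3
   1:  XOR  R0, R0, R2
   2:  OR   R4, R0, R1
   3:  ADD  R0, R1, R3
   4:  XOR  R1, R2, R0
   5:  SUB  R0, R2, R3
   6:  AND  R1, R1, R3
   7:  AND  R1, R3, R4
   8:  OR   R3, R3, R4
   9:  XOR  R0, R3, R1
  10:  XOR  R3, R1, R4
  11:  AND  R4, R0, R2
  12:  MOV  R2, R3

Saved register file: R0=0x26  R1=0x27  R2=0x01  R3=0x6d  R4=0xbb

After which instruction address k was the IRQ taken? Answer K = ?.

after  0: R0=0x83 R1=0xb9 R2=0x01 R3=0x6d R4=0x95  N=0 Z=0
after  1: R0=0x82 R1=0xb9 R2=0x01 R3=0x6d R4=0x95  N=1 Z=0
after  2: R0=0x82 R1=0xb9 R2=0x01 R3=0x6d R4=0xbb  N=1 Z=0
after  3: R0=0x26 R1=0xb9 R2=0x01 R3=0x6d R4=0xbb  N=0 Z=0
after  4: R0=0x26 R1=0x27 R2=0x01 R3=0x6d R4=0xbb  N=0 Z=0
-- IRQ taken; context saved, return-PC = 5 --

K = 4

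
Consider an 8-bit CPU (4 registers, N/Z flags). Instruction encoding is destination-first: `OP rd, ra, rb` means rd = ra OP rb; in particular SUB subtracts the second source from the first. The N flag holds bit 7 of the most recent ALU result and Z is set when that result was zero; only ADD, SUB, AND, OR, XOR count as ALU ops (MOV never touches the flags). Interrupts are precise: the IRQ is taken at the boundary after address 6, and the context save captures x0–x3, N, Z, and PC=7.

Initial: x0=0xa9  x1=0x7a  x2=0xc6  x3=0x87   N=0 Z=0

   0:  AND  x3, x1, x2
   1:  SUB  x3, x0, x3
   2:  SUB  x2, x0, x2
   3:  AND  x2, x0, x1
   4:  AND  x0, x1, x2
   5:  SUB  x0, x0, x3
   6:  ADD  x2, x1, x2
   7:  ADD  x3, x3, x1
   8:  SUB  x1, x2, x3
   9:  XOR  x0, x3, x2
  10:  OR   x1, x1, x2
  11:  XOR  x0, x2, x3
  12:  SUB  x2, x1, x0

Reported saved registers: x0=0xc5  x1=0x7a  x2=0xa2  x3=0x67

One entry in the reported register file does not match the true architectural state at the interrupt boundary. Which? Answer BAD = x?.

after  0: x0=0xa9 x1=0x7a x2=0xc6 x3=0x42  N=0 Z=0
after  1: x0=0xa9 x1=0x7a x2=0xc6 x3=0x67  N=0 Z=0
after  2: x0=0xa9 x1=0x7a x2=0xe3 x3=0x67  N=1 Z=0
after  3: x0=0xa9 x1=0x7a x2=0x28 x3=0x67  N=0 Z=0
after  4: x0=0x28 x1=0x7a x2=0x28 x3=0x67  N=0 Z=0
after  5: x0=0xc1 x1=0x7a x2=0x28 x3=0x67  N=1 Z=0
after  6: x0=0xc1 x1=0x7a x2=0xa2 x3=0x67  N=1 Z=0
-- IRQ taken; context saved, return-PC = 7 --
mismatch: x0: reported 0xc5 vs actual 0xc1

BAD = x0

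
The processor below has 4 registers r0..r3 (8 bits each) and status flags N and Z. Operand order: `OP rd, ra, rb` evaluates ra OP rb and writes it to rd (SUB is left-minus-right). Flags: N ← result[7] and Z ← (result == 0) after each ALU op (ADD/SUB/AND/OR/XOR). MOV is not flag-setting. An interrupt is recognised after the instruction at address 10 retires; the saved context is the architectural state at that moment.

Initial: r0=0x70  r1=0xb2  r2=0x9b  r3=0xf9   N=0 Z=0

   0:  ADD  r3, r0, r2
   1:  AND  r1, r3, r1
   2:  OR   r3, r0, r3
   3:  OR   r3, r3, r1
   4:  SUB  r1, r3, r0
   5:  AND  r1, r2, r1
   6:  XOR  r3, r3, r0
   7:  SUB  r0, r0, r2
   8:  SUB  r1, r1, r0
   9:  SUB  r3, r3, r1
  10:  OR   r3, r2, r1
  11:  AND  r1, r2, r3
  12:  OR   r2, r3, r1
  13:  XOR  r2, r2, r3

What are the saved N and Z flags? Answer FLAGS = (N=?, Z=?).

FLAGS = (N=1, Z=0)

after  0: r0=0x70 r1=0xb2 r2=0x9b r3=0x0b  N=0 Z=0
after  1: r0=0x70 r1=0x02 r2=0x9b r3=0x0b  N=0 Z=0
after  2: r0=0x70 r1=0x02 r2=0x9b r3=0x7b  N=0 Z=0
after  3: r0=0x70 r1=0x02 r2=0x9b r3=0x7b  N=0 Z=0
after  4: r0=0x70 r1=0x0b r2=0x9b r3=0x7b  N=0 Z=0
after  5: r0=0x70 r1=0x0b r2=0x9b r3=0x7b  N=0 Z=0
after  6: r0=0x70 r1=0x0b r2=0x9b r3=0x0b  N=0 Z=0
after  7: r0=0xd5 r1=0x0b r2=0x9b r3=0x0b  N=1 Z=0
after  8: r0=0xd5 r1=0x36 r2=0x9b r3=0x0b  N=0 Z=0
after  9: r0=0xd5 r1=0x36 r2=0x9b r3=0xd5  N=1 Z=0
after 10: r0=0xd5 r1=0x36 r2=0x9b r3=0xbf  N=1 Z=0
-- IRQ taken; context saved, return-PC = 11 --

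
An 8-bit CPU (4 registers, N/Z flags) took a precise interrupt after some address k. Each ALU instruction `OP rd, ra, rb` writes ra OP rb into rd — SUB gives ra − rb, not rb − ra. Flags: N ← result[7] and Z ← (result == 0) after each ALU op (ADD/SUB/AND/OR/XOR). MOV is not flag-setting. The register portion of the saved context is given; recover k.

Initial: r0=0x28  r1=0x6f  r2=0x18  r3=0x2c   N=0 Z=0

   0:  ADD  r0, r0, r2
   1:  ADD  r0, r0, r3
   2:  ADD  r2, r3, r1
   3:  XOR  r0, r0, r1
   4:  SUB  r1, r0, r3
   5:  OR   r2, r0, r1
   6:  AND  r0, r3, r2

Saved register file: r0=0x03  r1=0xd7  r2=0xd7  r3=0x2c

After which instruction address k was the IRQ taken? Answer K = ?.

after  0: r0=0x40 r1=0x6f r2=0x18 r3=0x2c  N=0 Z=0
after  1: r0=0x6c r1=0x6f r2=0x18 r3=0x2c  N=0 Z=0
after  2: r0=0x6c r1=0x6f r2=0x9b r3=0x2c  N=1 Z=0
after  3: r0=0x03 r1=0x6f r2=0x9b r3=0x2c  N=0 Z=0
after  4: r0=0x03 r1=0xd7 r2=0x9b r3=0x2c  N=1 Z=0
after  5: r0=0x03 r1=0xd7 r2=0xd7 r3=0x2c  N=1 Z=0
-- IRQ taken; context saved, return-PC = 6 --

K = 5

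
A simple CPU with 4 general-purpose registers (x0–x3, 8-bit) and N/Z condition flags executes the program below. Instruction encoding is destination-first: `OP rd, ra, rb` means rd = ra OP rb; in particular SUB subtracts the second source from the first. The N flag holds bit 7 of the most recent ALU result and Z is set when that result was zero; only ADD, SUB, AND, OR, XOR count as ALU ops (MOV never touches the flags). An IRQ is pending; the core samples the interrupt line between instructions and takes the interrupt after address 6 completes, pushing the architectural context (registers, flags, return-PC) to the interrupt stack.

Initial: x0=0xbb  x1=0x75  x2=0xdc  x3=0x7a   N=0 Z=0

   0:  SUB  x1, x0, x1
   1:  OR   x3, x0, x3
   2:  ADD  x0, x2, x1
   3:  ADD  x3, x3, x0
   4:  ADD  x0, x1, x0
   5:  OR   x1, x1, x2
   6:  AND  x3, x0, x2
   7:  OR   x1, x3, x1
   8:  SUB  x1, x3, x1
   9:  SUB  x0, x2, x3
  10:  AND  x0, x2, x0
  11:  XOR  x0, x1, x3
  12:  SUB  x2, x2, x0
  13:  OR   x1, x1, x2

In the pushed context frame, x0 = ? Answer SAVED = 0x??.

after  0: x0=0xbb x1=0x46 x2=0xdc x3=0x7a  N=0 Z=0
after  1: x0=0xbb x1=0x46 x2=0xdc x3=0xfb  N=1 Z=0
after  2: x0=0x22 x1=0x46 x2=0xdc x3=0xfb  N=0 Z=0
after  3: x0=0x22 x1=0x46 x2=0xdc x3=0x1d  N=0 Z=0
after  4: x0=0x68 x1=0x46 x2=0xdc x3=0x1d  N=0 Z=0
after  5: x0=0x68 x1=0xde x2=0xdc x3=0x1d  N=1 Z=0
after  6: x0=0x68 x1=0xde x2=0xdc x3=0x48  N=0 Z=0
-- IRQ taken; context saved, return-PC = 7 --

SAVED = 0x68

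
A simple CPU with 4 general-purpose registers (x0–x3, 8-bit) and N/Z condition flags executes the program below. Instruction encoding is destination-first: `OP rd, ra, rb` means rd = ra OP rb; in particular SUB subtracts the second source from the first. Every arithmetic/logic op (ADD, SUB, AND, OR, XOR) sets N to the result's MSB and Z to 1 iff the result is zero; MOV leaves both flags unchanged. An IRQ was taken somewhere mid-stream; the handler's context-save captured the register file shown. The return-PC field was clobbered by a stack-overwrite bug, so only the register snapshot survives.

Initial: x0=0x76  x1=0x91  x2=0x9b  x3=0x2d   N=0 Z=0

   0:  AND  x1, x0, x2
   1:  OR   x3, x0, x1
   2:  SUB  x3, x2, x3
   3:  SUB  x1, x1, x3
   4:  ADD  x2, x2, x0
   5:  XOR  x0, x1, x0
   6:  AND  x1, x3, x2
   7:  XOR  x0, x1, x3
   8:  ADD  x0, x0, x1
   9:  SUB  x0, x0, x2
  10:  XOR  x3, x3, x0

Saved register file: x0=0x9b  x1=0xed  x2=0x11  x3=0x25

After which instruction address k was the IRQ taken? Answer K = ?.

after  0: x0=0x76 x1=0x12 x2=0x9b x3=0x2d  N=0 Z=0
after  1: x0=0x76 x1=0x12 x2=0x9b x3=0x76  N=0 Z=0
after  2: x0=0x76 x1=0x12 x2=0x9b x3=0x25  N=0 Z=0
after  3: x0=0x76 x1=0xed x2=0x9b x3=0x25  N=1 Z=0
after  4: x0=0x76 x1=0xed x2=0x11 x3=0x25  N=0 Z=0
after  5: x0=0x9b x1=0xed x2=0x11 x3=0x25  N=1 Z=0
-- IRQ taken; context saved, return-PC = 6 --

K = 5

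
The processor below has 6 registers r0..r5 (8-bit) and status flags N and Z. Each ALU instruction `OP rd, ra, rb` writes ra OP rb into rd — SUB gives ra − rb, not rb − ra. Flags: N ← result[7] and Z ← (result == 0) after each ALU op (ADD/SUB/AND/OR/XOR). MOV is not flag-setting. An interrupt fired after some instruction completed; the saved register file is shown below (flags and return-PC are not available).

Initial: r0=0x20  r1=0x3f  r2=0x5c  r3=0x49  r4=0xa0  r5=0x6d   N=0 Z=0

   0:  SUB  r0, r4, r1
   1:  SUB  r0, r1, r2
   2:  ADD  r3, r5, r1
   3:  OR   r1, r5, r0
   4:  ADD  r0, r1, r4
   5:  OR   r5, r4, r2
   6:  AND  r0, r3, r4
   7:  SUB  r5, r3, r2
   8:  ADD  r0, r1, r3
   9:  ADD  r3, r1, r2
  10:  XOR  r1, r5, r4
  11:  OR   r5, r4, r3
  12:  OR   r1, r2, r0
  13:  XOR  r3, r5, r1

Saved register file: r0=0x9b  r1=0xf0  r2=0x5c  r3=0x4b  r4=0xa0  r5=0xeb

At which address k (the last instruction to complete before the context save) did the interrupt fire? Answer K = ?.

K = 11

after  0: r0=0x61 r1=0x3f r2=0x5c r3=0x49 r4=0xa0 r5=0x6d  N=0 Z=0
after  1: r0=0xe3 r1=0x3f r2=0x5c r3=0x49 r4=0xa0 r5=0x6d  N=1 Z=0
after  2: r0=0xe3 r1=0x3f r2=0x5c r3=0xac r4=0xa0 r5=0x6d  N=1 Z=0
after  3: r0=0xe3 r1=0xef r2=0x5c r3=0xac r4=0xa0 r5=0x6d  N=1 Z=0
after  4: r0=0x8f r1=0xef r2=0x5c r3=0xac r4=0xa0 r5=0x6d  N=1 Z=0
after  5: r0=0x8f r1=0xef r2=0x5c r3=0xac r4=0xa0 r5=0xfc  N=1 Z=0
after  6: r0=0xa0 r1=0xef r2=0x5c r3=0xac r4=0xa0 r5=0xfc  N=1 Z=0
after  7: r0=0xa0 r1=0xef r2=0x5c r3=0xac r4=0xa0 r5=0x50  N=0 Z=0
after  8: r0=0x9b r1=0xef r2=0x5c r3=0xac r4=0xa0 r5=0x50  N=1 Z=0
after  9: r0=0x9b r1=0xef r2=0x5c r3=0x4b r4=0xa0 r5=0x50  N=0 Z=0
after 10: r0=0x9b r1=0xf0 r2=0x5c r3=0x4b r4=0xa0 r5=0x50  N=1 Z=0
after 11: r0=0x9b r1=0xf0 r2=0x5c r3=0x4b r4=0xa0 r5=0xeb  N=1 Z=0
-- IRQ taken; context saved, return-PC = 12 --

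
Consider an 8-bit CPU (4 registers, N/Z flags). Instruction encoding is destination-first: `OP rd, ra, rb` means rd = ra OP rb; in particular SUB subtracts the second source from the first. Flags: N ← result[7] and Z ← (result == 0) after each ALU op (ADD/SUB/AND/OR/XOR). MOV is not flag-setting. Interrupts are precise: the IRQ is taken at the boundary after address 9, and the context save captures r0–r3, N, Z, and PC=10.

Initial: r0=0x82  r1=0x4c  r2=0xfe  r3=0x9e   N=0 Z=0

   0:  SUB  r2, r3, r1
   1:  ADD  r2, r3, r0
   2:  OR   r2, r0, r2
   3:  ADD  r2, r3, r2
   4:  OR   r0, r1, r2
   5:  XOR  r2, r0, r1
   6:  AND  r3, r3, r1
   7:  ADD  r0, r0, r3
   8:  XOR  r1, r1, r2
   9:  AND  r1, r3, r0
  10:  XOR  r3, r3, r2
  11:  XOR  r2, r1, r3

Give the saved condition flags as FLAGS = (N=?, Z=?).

after  0: r0=0x82 r1=0x4c r2=0x52 r3=0x9e  N=0 Z=0
after  1: r0=0x82 r1=0x4c r2=0x20 r3=0x9e  N=0 Z=0
after  2: r0=0x82 r1=0x4c r2=0xa2 r3=0x9e  N=1 Z=0
after  3: r0=0x82 r1=0x4c r2=0x40 r3=0x9e  N=0 Z=0
after  4: r0=0x4c r1=0x4c r2=0x40 r3=0x9e  N=0 Z=0
after  5: r0=0x4c r1=0x4c r2=0x00 r3=0x9e  N=0 Z=1
after  6: r0=0x4c r1=0x4c r2=0x00 r3=0x0c  N=0 Z=0
after  7: r0=0x58 r1=0x4c r2=0x00 r3=0x0c  N=0 Z=0
after  8: r0=0x58 r1=0x4c r2=0x00 r3=0x0c  N=0 Z=0
after  9: r0=0x58 r1=0x08 r2=0x00 r3=0x0c  N=0 Z=0
-- IRQ taken; context saved, return-PC = 10 --

FLAGS = (N=0, Z=0)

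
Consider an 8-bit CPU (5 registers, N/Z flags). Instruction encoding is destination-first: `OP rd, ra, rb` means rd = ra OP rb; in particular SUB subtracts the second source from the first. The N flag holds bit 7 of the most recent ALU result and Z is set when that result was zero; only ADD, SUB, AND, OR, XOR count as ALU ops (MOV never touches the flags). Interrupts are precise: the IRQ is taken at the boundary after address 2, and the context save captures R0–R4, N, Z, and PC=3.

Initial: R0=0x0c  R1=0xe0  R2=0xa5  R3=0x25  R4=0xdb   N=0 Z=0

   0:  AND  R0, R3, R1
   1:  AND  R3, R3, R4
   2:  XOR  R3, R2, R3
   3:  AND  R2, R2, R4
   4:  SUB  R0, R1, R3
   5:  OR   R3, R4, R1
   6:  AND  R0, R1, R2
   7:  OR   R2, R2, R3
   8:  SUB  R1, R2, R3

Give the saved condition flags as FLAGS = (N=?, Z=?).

after  0: R0=0x20 R1=0xe0 R2=0xa5 R3=0x25 R4=0xdb  N=0 Z=0
after  1: R0=0x20 R1=0xe0 R2=0xa5 R3=0x01 R4=0xdb  N=0 Z=0
after  2: R0=0x20 R1=0xe0 R2=0xa5 R3=0xa4 R4=0xdb  N=1 Z=0
-- IRQ taken; context saved, return-PC = 3 --

FLAGS = (N=1, Z=0)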